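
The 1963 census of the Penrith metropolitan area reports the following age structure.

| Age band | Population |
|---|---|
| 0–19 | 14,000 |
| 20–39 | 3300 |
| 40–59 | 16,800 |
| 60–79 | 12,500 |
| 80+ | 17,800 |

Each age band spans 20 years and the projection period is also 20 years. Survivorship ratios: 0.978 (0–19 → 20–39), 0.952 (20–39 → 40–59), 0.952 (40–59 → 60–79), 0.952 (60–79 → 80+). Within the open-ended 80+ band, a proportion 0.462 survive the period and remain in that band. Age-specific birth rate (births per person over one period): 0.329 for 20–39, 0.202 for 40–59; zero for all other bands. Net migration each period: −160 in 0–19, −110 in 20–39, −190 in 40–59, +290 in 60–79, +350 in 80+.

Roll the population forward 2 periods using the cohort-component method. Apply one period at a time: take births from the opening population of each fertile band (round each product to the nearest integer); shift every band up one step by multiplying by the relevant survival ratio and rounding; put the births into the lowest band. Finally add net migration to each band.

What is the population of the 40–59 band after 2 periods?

12740

Let group 1 be 0–19 through group 5 = 80+.
Period 1:
Births: 3300 × 0.329 = 1086 ; 16800 × 0.202 = 3394 ⇒ total 4480
Group 2: 14000 × 0.978 = 13692
Group 3: 3300 × 0.952 = 3142
Group 4: 16800 × 0.952 = 15994
Group 5: 12500 × 0.952 + 17800 × 0.462 = 11900 + 8224 = 20124
Net migration: Group 1 − 160 → 4320; Group 2 − 110 → 13582; Group 3 − 190 → 2952; Group 4 + 290 → 16284; Group 5 + 350 → 20474
Population now: 0–19=4320, 20–39=13582, 40–59=2952, 60–79=16284, 80+=20474
Period 2:
Births: 13582 × 0.329 = 4468 ; 2952 × 0.202 = 596 ⇒ total 5064
Group 2: 4320 × 0.978 = 4225
Group 3: 13582 × 0.952 = 12930
Group 4: 2952 × 0.952 = 2810
Group 5: 16284 × 0.952 + 20474 × 0.462 = 15502 + 9459 = 24961
Net migration: Group 1 − 160 → 4904; Group 2 − 110 → 4115; Group 3 − 190 → 12740; Group 4 + 290 → 3100; Group 5 + 350 → 25311
Population now: 0–19=4904, 20–39=4115, 40–59=12740, 60–79=3100, 80+=25311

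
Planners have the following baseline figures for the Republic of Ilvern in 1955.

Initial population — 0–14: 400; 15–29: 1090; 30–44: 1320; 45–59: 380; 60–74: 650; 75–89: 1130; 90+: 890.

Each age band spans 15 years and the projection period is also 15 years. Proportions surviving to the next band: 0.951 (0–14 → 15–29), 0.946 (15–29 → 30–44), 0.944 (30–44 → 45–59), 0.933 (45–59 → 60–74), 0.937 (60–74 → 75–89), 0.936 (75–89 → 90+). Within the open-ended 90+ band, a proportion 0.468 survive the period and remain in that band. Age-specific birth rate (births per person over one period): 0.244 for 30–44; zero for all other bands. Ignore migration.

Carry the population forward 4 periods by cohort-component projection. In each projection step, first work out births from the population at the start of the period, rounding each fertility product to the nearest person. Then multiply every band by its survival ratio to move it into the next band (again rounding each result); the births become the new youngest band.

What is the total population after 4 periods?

Let group 1 be 0–14 through group 7 = 90+.
After projecting period 1:
Births: 1320 × 0.244 = 322
Group 2: 400 × 0.951 = 380
Group 3: 1090 × 0.946 = 1031
Group 4: 1320 × 0.944 = 1246
Group 5: 380 × 0.933 = 355
Group 6: 650 × 0.937 = 609
Group 7: 1130 × 0.936 + 890 × 0.468 = 1058 + 417 = 1475
End of period: [322, 380, 1031, 1246, 355, 609, 1475]
After projecting period 2:
Births: 1031 × 0.244 = 252
Group 2: 322 × 0.951 = 306
Group 3: 380 × 0.946 = 359
Group 4: 1031 × 0.944 = 973
Group 5: 1246 × 0.933 = 1163
Group 6: 355 × 0.937 = 333
Group 7: 609 × 0.936 + 1475 × 0.468 = 570 + 690 = 1260
End of period: [252, 306, 359, 973, 1163, 333, 1260]
After projecting period 3:
Births: 359 × 0.244 = 88
Group 2: 252 × 0.951 = 240
Group 3: 306 × 0.946 = 289
Group 4: 359 × 0.944 = 339
Group 5: 973 × 0.933 = 908
Group 6: 1163 × 0.937 = 1090
Group 7: 333 × 0.936 + 1260 × 0.468 = 312 + 590 = 902
End of period: [88, 240, 289, 339, 908, 1090, 902]
After projecting period 4:
Births: 289 × 0.244 = 71
Group 2: 88 × 0.951 = 84
Group 3: 240 × 0.946 = 227
Group 4: 289 × 0.944 = 273
Group 5: 339 × 0.933 = 316
Group 6: 908 × 0.937 = 851
Group 7: 1090 × 0.936 + 902 × 0.468 = 1020 + 422 = 1442
End of period: [71, 84, 227, 273, 316, 851, 1442]
Total after period 4: 71 + 84 + 227 + 273 + 316 + 851 + 1442 = 3264

3264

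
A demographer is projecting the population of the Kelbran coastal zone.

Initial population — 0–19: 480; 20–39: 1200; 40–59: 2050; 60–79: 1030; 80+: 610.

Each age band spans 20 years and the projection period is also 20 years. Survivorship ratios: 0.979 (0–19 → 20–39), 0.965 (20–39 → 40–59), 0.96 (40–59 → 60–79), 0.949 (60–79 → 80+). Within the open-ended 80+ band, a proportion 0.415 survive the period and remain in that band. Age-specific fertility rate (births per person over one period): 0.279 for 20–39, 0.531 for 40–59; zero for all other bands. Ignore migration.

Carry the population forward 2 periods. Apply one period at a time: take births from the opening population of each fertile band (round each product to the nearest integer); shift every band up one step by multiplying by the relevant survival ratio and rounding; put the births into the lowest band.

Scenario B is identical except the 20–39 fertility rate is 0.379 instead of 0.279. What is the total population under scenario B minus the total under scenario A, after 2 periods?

165

Numbering the groups 1..5 from youngest to oldest:
— Period 1 —
Births: 1200 * 0.279 = 335 ; 2050 * 0.531 = 1089 ⇒ total 1424
Group 2: 480 * 0.979 = 470
Group 3: 1200 * 0.965 = 1158
Group 4: 2050 * 0.96 = 1968
Group 5: 1030 * 0.949 + 610 * 0.415 = 977 + 253 = 1230
End of period: [1424, 470, 1158, 1968, 1230]
— Period 2 —
Births: 470 * 0.279 = 131 ; 1158 * 0.531 = 615 ⇒ total 746
Group 2: 1424 * 0.979 = 1394
Group 3: 470 * 0.965 = 454
Group 4: 1158 * 0.96 = 1112
Group 5: 1968 * 0.949 + 1230 * 0.415 = 1868 + 510 = 2378
End of period: [746, 1394, 454, 1112, 2378]
Scenario A total after 2 periods: 6084
Scenario B projection —
— Period 1 —
Births: 1200 * 0.379 = 455 ; 2050 * 0.531 = 1089 ⇒ total 1544
Group 2: 480 * 0.979 = 470
Group 3: 1200 * 0.965 = 1158
Group 4: 2050 * 0.96 = 1968
Group 5: 1030 * 0.949 + 610 * 0.415 = 977 + 253 = 1230
End of period: [1544, 470, 1158, 1968, 1230]
— Period 2 —
Births: 470 * 0.379 = 178 ; 1158 * 0.531 = 615 ⇒ total 793
Group 2: 1544 * 0.979 = 1512
Group 3: 470 * 0.965 = 454
Group 4: 1158 * 0.96 = 1112
Group 5: 1968 * 0.949 + 1230 * 0.415 = 1868 + 510 = 2378
End of period: [793, 1512, 454, 1112, 2378]
Scenario B total after 2 periods: 6249
Difference B − A = 6249 − 6084 = 165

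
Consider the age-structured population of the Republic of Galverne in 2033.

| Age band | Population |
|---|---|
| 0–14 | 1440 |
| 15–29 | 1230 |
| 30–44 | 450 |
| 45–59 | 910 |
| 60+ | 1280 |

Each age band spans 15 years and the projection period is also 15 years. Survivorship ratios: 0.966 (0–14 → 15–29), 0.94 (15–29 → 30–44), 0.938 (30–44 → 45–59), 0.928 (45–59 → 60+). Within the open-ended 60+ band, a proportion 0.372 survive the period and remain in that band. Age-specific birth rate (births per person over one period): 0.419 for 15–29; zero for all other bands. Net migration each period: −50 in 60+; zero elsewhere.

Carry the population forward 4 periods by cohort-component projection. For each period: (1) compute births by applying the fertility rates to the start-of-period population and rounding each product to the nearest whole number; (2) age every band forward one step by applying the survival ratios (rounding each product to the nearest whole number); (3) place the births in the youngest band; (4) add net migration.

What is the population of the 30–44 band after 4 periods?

529

[period 1]
Births: 1230 * 0.419 = 515
15–29: 1440 * 0.966 = 1391
30–44: 1230 * 0.94 = 1156
45–59: 450 * 0.938 = 422
60+: 910 * 0.928 + 1280 * 0.372 = 844 + 476 = 1320
Net migration: 60+ − 50 → 1270
→ [515, 1391, 1156, 422, 1270]
[period 2]
Births: 1391 * 0.419 = 583
15–29: 515 * 0.966 = 497
30–44: 1391 * 0.94 = 1308
45–59: 1156 * 0.938 = 1084
60+: 422 * 0.928 + 1270 * 0.372 = 392 + 472 = 864
Net migration: 60+ − 50 → 814
→ [583, 497, 1308, 1084, 814]
[period 3]
Births: 497 * 0.419 = 208
15–29: 583 * 0.966 = 563
30–44: 497 * 0.94 = 467
45–59: 1308 * 0.938 = 1227
60+: 1084 * 0.928 + 814 * 0.372 = 1006 + 303 = 1309
Net migration: 60+ − 50 → 1259
→ [208, 563, 467, 1227, 1259]
[period 4]
Births: 563 * 0.419 = 236
15–29: 208 * 0.966 = 201
30–44: 563 * 0.94 = 529
45–59: 467 * 0.938 = 438
60+: 1227 * 0.928 + 1259 * 0.372 = 1139 + 468 = 1607
Net migration: 60+ − 50 → 1557
→ [236, 201, 529, 438, 1557]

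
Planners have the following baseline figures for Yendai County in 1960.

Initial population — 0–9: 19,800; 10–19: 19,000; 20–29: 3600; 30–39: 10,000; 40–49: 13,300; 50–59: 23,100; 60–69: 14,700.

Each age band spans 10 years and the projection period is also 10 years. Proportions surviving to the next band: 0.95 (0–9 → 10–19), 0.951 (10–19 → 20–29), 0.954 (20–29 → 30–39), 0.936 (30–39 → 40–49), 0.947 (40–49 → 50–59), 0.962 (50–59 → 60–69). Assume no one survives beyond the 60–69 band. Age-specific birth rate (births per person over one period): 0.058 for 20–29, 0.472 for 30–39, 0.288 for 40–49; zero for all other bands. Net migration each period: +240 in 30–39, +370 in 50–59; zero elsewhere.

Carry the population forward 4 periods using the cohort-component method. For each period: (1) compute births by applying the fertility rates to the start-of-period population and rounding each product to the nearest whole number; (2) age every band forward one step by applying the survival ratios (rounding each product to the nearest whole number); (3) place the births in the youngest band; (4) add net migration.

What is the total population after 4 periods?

— Period 1 —
Births: 3600 × 0.058 = 209, 10000 × 0.472 = 4720, 13300 × 0.288 = 3830 ⇒ total 8759
10–19: 19800 × 0.95 = 18810
20–29: 19000 × 0.951 = 18069
30–39: 3600 × 0.954 = 3434
40–49: 10000 × 0.936 = 9360
50–59: 13300 × 0.947 = 12595
60–69: 23100 × 0.962 = 22222
Net migration: 30–39 + 240 → 3674; 50–59 + 370 → 12965
→ [8759, 18810, 18069, 3674, 9360, 12965, 22222]
— Period 2 —
Births: 18069 × 0.058 = 1048, 3674 × 0.472 = 1734, 9360 × 0.288 = 2696 ⇒ total 5478
10–19: 8759 × 0.95 = 8321
20–29: 18810 × 0.951 = 17888
30–39: 18069 × 0.954 = 17238
40–49: 3674 × 0.936 = 3439
50–59: 9360 × 0.947 = 8864
60–69: 12965 × 0.962 = 12472
Net migration: 30–39 + 240 → 17478; 50–59 + 370 → 9234
→ [5478, 8321, 17888, 17478, 3439, 9234, 12472]
— Period 3 —
Births: 17888 × 0.058 = 1038, 17478 × 0.472 = 8250, 3439 × 0.288 = 990 ⇒ total 10278
10–19: 5478 × 0.95 = 5204
20–29: 8321 × 0.951 = 7913
30–39: 17888 × 0.954 = 17065
40–49: 17478 × 0.936 = 16359
50–59: 3439 × 0.947 = 3257
60–69: 9234 × 0.962 = 8883
Net migration: 30–39 + 240 → 17305; 50–59 + 370 → 3627
→ [10278, 5204, 7913, 17305, 16359, 3627, 8883]
— Period 4 —
Births: 7913 × 0.058 = 459, 17305 × 0.472 = 8168, 16359 × 0.288 = 4711 ⇒ total 13338
10–19: 10278 × 0.95 = 9764
20–29: 5204 × 0.951 = 4949
30–39: 7913 × 0.954 = 7549
40–49: 17305 × 0.936 = 16197
50–59: 16359 × 0.947 = 15492
60–69: 3627 × 0.962 = 3489
Net migration: 30–39 + 240 → 7789; 50–59 + 370 → 15862
→ [13338, 9764, 4949, 7789, 16197, 15862, 3489]
Total after period 4: 13338 + 9764 + 4949 + 7789 + 16197 + 15862 + 3489 = 71388

71388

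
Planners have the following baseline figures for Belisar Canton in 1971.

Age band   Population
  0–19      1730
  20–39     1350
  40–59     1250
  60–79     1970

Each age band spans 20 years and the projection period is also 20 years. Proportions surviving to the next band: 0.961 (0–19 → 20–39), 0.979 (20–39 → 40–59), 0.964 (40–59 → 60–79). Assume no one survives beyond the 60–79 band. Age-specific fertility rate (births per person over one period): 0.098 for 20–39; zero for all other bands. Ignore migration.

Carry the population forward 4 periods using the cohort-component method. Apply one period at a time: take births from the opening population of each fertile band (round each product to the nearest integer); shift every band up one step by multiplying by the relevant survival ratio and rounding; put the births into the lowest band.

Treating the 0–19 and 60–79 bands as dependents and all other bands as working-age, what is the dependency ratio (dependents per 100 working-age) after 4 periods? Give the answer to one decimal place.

81.3

[period 1]
Births: 1350 × 0.098 = 132
20–39: 1730 × 0.961 = 1663
40–59: 1350 × 0.979 = 1322
60–79: 1250 × 0.964 = 1205
Giving 132 / 1663 / 1322 / 1205.
[period 2]
Births: 1663 × 0.098 = 163
20–39: 132 × 0.961 = 127
40–59: 1663 × 0.979 = 1628
60–79: 1322 × 0.964 = 1274
Giving 163 / 127 / 1628 / 1274.
[period 3]
Births: 127 × 0.098 = 12
20–39: 163 × 0.961 = 157
40–59: 127 × 0.979 = 124
60–79: 1628 × 0.964 = 1569
Giving 12 / 157 / 124 / 1569.
[period 4]
Births: 157 × 0.098 = 15
20–39: 12 × 0.961 = 12
40–59: 157 × 0.979 = 154
60–79: 124 × 0.964 = 120
Giving 15 / 12 / 154 / 120.
Dependents (band 0–19 + band 60–79) = 15 + 120 = 135; working-age = 166; ratio = 135/166 × 100 = 81.3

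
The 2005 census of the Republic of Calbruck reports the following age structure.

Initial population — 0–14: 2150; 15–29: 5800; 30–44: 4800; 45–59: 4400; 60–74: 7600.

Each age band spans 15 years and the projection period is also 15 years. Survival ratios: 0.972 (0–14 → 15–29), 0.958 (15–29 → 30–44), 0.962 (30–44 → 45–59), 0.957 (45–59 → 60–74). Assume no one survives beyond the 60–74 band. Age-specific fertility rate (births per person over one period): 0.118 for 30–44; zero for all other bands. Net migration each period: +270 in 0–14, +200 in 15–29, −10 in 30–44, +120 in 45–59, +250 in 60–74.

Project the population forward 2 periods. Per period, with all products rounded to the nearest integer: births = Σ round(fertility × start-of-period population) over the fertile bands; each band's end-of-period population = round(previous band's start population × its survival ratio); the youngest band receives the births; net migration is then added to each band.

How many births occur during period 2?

Call the groups 1 to 5, youngest first.
Period 1.
Births: 4800 * 0.118 = 566
Group 2: 2150 * 0.972 = 2090
Group 3: 5800 * 0.958 = 5556
Group 4: 4800 * 0.962 = 4618
Group 5: 4400 * 0.957 = 4211
Net migration: Group 1 + 270 → 836; Group 2 + 200 → 2290; Group 3 − 10 → 5546; Group 4 + 120 → 4738; Group 5 + 250 → 4461
Giving 836 / 2290 / 5546 / 4738 / 4461.
Period 2.
Births: 5546 * 0.118 = 654
Group 2: 836 * 0.972 = 813
Group 3: 2290 * 0.958 = 2194
Group 4: 5546 * 0.962 = 5335
Group 5: 4738 * 0.957 = 4534
Net migration: Group 1 + 270 → 924; Group 2 + 200 → 1013; Group 3 − 10 → 2184; Group 4 + 120 → 5455; Group 5 + 250 → 4784
Giving 924 / 1013 / 2184 / 5455 / 4784.

654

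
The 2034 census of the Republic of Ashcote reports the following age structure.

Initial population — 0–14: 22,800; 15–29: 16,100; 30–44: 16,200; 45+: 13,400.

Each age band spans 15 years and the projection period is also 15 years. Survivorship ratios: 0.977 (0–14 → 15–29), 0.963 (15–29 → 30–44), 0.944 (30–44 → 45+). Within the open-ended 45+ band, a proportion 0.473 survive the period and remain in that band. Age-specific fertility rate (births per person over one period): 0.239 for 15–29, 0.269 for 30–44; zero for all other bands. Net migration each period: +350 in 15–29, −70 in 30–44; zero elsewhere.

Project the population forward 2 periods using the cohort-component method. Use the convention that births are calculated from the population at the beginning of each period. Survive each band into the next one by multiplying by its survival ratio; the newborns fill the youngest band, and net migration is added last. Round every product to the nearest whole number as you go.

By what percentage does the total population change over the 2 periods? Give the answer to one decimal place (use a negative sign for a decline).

-5.9

— Period 1 —
Births: 16100 × 0.239 = 3848, 16200 × 0.269 = 4358 → total 8206
15–29: 22800 × 0.977 = 22276
30–44: 16100 × 0.963 = 15504
45+: 16200 × 0.944 + 13400 × 0.473 = 15293 + 6338 = 21631
Net migration: 15–29 + 350 → 22626; 30–44 − 70 → 15434
End of period: [8206, 22626, 15434, 21631]
— Period 2 —
Births: 22626 × 0.239 = 5408, 15434 × 0.269 = 4152 → total 9560
15–29: 8206 × 0.977 = 8017
30–44: 22626 × 0.963 = 21789
45+: 15434 × 0.944 + 21631 × 0.473 = 14570 + 10231 = 24801
Net migration: 15–29 + 350 → 8367; 30–44 − 70 → 21719
End of period: [9560, 8367, 21719, 24801]
Total: 68500 → 64447; change = -4053; percentage change = -5.9%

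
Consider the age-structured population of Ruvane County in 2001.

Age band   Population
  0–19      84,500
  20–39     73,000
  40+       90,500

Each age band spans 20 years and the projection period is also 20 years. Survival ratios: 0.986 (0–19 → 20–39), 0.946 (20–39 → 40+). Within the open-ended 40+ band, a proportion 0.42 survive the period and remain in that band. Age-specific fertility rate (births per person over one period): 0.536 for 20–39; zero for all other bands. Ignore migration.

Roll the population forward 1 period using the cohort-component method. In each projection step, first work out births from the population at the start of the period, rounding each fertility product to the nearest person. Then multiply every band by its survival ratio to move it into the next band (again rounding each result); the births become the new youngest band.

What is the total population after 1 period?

229513

After projecting period 1:
Births: 73000 × 0.536 = 39128
20–39: 84500 × 0.986 = 83317
40+: 73000 × 0.946 + 90500 × 0.42 = 69058 + 38010 = 107068
End of period: [39128, 83317, 107068]
Total after period 1: 39128 + 83317 + 107068 = 229513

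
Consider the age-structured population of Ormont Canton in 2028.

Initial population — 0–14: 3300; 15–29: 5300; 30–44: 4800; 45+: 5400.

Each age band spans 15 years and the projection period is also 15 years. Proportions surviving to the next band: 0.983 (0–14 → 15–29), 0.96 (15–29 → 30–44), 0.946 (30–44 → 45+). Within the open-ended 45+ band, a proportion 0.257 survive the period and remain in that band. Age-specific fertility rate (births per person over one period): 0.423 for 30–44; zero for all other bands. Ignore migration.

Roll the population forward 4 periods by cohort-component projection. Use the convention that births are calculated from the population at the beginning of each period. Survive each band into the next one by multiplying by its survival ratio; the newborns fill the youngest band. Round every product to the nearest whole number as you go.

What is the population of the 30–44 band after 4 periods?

2030

— Period 1 —
Births: 4800 * 0.423 = 2030
15–29: 3300 * 0.983 = 3244
30–44: 5300 * 0.96 = 5088
45+: 4800 * 0.946 + 5400 * 0.257 = 4541 + 1388 = 5929
End of period: [2030, 3244, 5088, 5929]
— Period 2 —
Births: 5088 * 0.423 = 2152
15–29: 2030 * 0.983 = 1995
30–44: 3244 * 0.96 = 3114
45+: 5088 * 0.946 + 5929 * 0.257 = 4813 + 1524 = 6337
End of period: [2152, 1995, 3114, 6337]
— Period 3 —
Births: 3114 * 0.423 = 1317
15–29: 2152 * 0.983 = 2115
30–44: 1995 * 0.96 = 1915
45+: 3114 * 0.946 + 6337 * 0.257 = 2946 + 1629 = 4575
End of period: [1317, 2115, 1915, 4575]
— Period 4 —
Births: 1915 * 0.423 = 810
15–29: 1317 * 0.983 = 1295
30–44: 2115 * 0.96 = 2030
45+: 1915 * 0.946 + 4575 * 0.257 = 1812 + 1176 = 2988
End of period: [810, 1295, 2030, 2988]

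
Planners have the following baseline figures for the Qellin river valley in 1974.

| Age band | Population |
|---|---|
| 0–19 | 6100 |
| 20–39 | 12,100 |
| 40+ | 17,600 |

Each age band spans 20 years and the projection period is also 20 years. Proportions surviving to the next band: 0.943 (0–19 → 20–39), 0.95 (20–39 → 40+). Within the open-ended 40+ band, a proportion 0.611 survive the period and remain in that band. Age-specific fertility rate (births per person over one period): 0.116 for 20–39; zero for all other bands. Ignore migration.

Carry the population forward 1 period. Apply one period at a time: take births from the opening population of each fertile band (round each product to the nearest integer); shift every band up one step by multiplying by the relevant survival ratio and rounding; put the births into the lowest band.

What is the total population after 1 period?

— Period 1 —
Births: 12100 * 0.116 = 1404
20–39: 6100 * 0.943 = 5752
40+: 12100 * 0.95 + 17600 * 0.611 = 11495 + 10754 = 22249
Population now: 0–19=1404, 20–39=5752, 40+=22249
Total after period 1: 1404 + 5752 + 22249 = 29405

29405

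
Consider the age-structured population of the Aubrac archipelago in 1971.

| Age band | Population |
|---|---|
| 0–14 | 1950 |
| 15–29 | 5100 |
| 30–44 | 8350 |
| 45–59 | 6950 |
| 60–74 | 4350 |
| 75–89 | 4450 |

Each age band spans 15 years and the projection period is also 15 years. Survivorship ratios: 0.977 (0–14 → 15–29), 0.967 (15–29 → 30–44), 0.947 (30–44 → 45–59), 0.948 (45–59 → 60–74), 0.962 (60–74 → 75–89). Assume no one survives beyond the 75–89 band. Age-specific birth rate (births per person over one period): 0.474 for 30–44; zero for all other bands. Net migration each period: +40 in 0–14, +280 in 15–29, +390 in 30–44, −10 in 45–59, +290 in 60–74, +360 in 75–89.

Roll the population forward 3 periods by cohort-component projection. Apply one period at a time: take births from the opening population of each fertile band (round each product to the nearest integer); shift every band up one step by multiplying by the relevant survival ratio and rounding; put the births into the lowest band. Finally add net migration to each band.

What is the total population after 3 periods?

Numbering the groups 1..6 from youngest to oldest:
After projecting period 1:
Births: 8350 × 0.474 = 3958
Group 2: 1950 × 0.977 = 1905
Group 3: 5100 × 0.967 = 4932
Group 4: 8350 × 0.947 = 7907
Group 5: 6950 × 0.948 = 6589
Group 6: 4350 × 0.962 = 4185
Net migration: Group 1 + 40 → 3998; Group 2 + 280 → 2185; Group 3 + 390 → 5322; Group 4 − 10 → 7897; Group 5 + 290 → 6879; Group 6 + 360 → 4545
Population now: 0–14=3998, 15–29=2185, 30–44=5322, 45–59=7897, 60–74=6879, 75–89=4545
After projecting period 2:
Births: 5322 × 0.474 = 2523
Group 2: 3998 × 0.977 = 3906
Group 3: 2185 × 0.967 = 2113
Group 4: 5322 × 0.947 = 5040
Group 5: 7897 × 0.948 = 7486
Group 6: 6879 × 0.962 = 6618
Net migration: Group 1 + 40 → 2563; Group 2 + 280 → 4186; Group 3 + 390 → 2503; Group 4 − 10 → 5030; Group 5 + 290 → 7776; Group 6 + 360 → 6978
Population now: 0–14=2563, 15–29=4186, 30–44=2503, 45–59=5030, 60–74=7776, 75–89=6978
After projecting period 3:
Births: 2503 × 0.474 = 1186
Group 2: 2563 × 0.977 = 2504
Group 3: 4186 × 0.967 = 4048
Group 4: 2503 × 0.947 = 2370
Group 5: 5030 × 0.948 = 4768
Group 6: 7776 × 0.962 = 7481
Net migration: Group 1 + 40 → 1226; Group 2 + 280 → 2784; Group 3 + 390 → 4438; Group 4 − 10 → 2360; Group 5 + 290 → 5058; Group 6 + 360 → 7841
Population now: 0–14=1226, 15–29=2784, 30–44=4438, 45–59=2360, 60–74=5058, 75–89=7841
Total after period 3: 1226 + 2784 + 4438 + 2360 + 5058 + 7841 = 23707

23707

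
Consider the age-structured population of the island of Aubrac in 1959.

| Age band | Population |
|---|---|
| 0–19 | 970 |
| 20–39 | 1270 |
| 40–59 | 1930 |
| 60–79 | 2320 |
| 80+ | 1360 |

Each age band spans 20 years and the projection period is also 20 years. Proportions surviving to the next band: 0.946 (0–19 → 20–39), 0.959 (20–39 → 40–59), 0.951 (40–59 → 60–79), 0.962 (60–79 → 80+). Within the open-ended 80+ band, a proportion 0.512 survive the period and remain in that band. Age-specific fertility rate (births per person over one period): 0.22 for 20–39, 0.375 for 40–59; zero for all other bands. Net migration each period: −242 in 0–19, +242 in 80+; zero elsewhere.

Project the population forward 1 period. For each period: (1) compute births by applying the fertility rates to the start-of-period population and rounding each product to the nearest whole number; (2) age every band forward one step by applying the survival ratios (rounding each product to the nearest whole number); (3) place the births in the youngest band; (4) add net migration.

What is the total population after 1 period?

(Bands numbered youngest = 1 to oldest = 5.)
— Period 1 —
Births: 1270 × 0.22 = 279 ; 1930 × 0.375 = 724 ⇒ total 1003
Band 2: 970 × 0.946 = 918
Band 3: 1270 × 0.959 = 1218
Band 4: 1930 × 0.951 = 1835
Band 5: 2320 × 0.962 + 1360 × 0.512 = 2232 + 696 = 2928
Net migration: Band 1 − 242 → 761; Band 5 + 242 → 3170
→ [761, 918, 1218, 1835, 3170]
Total after period 1: 761 + 918 + 1218 + 1835 + 3170 = 7902

7902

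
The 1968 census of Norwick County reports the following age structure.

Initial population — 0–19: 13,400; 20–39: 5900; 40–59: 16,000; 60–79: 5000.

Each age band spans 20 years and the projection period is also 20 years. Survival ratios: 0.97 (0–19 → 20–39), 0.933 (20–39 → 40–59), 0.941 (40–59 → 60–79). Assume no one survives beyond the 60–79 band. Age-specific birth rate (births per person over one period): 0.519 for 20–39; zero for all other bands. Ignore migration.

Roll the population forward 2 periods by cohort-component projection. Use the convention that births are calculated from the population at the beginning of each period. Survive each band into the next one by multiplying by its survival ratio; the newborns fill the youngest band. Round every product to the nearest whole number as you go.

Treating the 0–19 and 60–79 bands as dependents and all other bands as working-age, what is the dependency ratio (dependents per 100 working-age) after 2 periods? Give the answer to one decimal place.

79.0

— Period 1 —
Births: 5900 × 0.519 = 3062
20–39: 13400 × 0.97 = 12998
40–59: 5900 × 0.933 = 5505
60–79: 16000 × 0.941 = 15056
Population now: 0–19=3062, 20–39=12998, 40–59=5505, 60–79=15056
— Period 2 —
Births: 12998 × 0.519 = 6746
20–39: 3062 × 0.97 = 2970
40–59: 12998 × 0.933 = 12127
60–79: 5505 × 0.941 = 5180
Population now: 0–19=6746, 20–39=2970, 40–59=12127, 60–79=5180
Dependents (band 0–19 + band 60–79) = 6746 + 5180 = 11926; working-age = 15097; ratio = 11926/15097 × 100 = 79.0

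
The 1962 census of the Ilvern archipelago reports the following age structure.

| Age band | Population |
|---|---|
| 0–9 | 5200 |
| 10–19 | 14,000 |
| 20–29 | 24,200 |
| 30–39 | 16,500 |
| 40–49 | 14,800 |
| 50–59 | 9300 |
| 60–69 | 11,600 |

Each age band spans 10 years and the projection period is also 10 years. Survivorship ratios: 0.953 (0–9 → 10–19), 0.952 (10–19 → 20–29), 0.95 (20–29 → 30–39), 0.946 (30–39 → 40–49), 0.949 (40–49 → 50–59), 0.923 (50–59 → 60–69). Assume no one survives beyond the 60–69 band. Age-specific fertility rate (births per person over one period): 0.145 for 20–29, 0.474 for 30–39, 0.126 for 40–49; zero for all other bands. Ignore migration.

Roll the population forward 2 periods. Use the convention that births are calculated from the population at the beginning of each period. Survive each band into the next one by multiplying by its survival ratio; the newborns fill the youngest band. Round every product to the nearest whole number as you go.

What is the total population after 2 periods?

Numbering the bands 1..7 from youngest to oldest:
Period 1:
Births: 24200 × 0.145 = 3509, 16500 × 0.474 = 7821, 14800 × 0.126 = 1865 → total 13195
Band 2: 5200 × 0.953 = 4956
Band 3: 14000 × 0.952 = 13328
Band 4: 24200 × 0.95 = 22990
Band 5: 16500 × 0.946 = 15609
Band 6: 14800 × 0.949 = 14045
Band 7: 9300 × 0.923 = 8584
End of period: [13195, 4956, 13328, 22990, 15609, 14045, 8584]
Period 2:
Births: 13328 × 0.145 = 1933, 22990 × 0.474 = 10897, 15609 × 0.126 = 1967 → total 14797
Band 2: 13195 × 0.953 = 12575
Band 3: 4956 × 0.952 = 4718
Band 4: 13328 × 0.95 = 12662
Band 5: 22990 × 0.946 = 21749
Band 6: 15609 × 0.949 = 14813
Band 7: 14045 × 0.923 = 12964
End of period: [14797, 12575, 4718, 12662, 21749, 14813, 12964]
Total after period 2: 14797 + 12575 + 4718 + 12662 + 21749 + 14813 + 12964 = 94278

94278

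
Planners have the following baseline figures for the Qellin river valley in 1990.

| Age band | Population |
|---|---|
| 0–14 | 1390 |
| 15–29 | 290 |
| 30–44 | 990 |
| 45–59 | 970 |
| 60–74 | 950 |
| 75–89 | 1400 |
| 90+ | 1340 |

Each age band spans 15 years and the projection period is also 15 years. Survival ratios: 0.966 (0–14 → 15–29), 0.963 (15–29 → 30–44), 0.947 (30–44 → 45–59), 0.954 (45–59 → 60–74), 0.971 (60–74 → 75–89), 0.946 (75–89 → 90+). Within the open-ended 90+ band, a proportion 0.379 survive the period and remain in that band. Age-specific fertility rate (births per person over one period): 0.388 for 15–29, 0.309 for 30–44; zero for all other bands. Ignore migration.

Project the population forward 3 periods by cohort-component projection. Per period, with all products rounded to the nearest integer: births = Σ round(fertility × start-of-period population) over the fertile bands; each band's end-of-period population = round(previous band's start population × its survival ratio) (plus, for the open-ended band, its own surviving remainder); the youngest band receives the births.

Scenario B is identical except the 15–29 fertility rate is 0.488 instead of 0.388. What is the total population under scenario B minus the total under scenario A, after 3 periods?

211

Period 1:
Births: 290 * 0.388 = 113, 990 * 0.309 = 306 ⇒ total 419
15–29: 1390 * 0.966 = 1343
30–44: 290 * 0.963 = 279
45–59: 990 * 0.947 = 938
60–74: 970 * 0.954 = 925
75–89: 950 * 0.971 = 922
90+: 1400 * 0.946 + 1340 * 0.379 = 1324 + 508 = 1832
Population now: 0–14=419, 15–29=1343, 30–44=279, 45–59=938, 60–74=925, 75–89=922, 90+=1832
Period 2:
Births: 1343 * 0.388 = 521, 279 * 0.309 = 86 ⇒ total 607
15–29: 419 * 0.966 = 405
30–44: 1343 * 0.963 = 1293
45–59: 279 * 0.947 = 264
60–74: 938 * 0.954 = 895
75–89: 925 * 0.971 = 898
90+: 922 * 0.946 + 1832 * 0.379 = 872 + 694 = 1566
Population now: 0–14=607, 15–29=405, 30–44=1293, 45–59=264, 60–74=895, 75–89=898, 90+=1566
Period 3:
Births: 405 * 0.388 = 157, 1293 * 0.309 = 400 ⇒ total 557
15–29: 607 * 0.966 = 586
30–44: 405 * 0.963 = 390
45–59: 1293 * 0.947 = 1224
60–74: 264 * 0.954 = 252
75–89: 895 * 0.971 = 869
90+: 898 * 0.946 + 1566 * 0.379 = 850 + 594 = 1444
Population now: 0–14=557, 15–29=586, 30–44=390, 45–59=1224, 60–74=252, 75–89=869, 90+=1444
Scenario A total after 3 periods: 5322
Scenario B projection —
Period 1:
Births: 290 * 0.488 = 142, 990 * 0.309 = 306 ⇒ total 448
15–29: 1390 * 0.966 = 1343
30–44: 290 * 0.963 = 279
45–59: 990 * 0.947 = 938
60–74: 970 * 0.954 = 925
75–89: 950 * 0.971 = 922
90+: 1400 * 0.946 + 1340 * 0.379 = 1324 + 508 = 1832
Population now: 0–14=448, 15–29=1343, 30–44=279, 45–59=938, 60–74=925, 75–89=922, 90+=1832
Period 2:
Births: 1343 * 0.488 = 655, 279 * 0.309 = 86 ⇒ total 741
15–29: 448 * 0.966 = 433
30–44: 1343 * 0.963 = 1293
45–59: 279 * 0.947 = 264
60–74: 938 * 0.954 = 895
75–89: 925 * 0.971 = 898
90+: 922 * 0.946 + 1832 * 0.379 = 872 + 694 = 1566
Population now: 0–14=741, 15–29=433, 30–44=1293, 45–59=264, 60–74=895, 75–89=898, 90+=1566
Period 3:
Births: 433 * 0.488 = 211, 1293 * 0.309 = 400 ⇒ total 611
15–29: 741 * 0.966 = 716
30–44: 433 * 0.963 = 417
45–59: 1293 * 0.947 = 1224
60–74: 264 * 0.954 = 252
75–89: 895 * 0.971 = 869
90+: 898 * 0.946 + 1566 * 0.379 = 850 + 594 = 1444
Population now: 0–14=611, 15–29=716, 30–44=417, 45–59=1224, 60–74=252, 75–89=869, 90+=1444
Scenario B total after 3 periods: 5533
Difference B − A = 5533 − 5322 = 211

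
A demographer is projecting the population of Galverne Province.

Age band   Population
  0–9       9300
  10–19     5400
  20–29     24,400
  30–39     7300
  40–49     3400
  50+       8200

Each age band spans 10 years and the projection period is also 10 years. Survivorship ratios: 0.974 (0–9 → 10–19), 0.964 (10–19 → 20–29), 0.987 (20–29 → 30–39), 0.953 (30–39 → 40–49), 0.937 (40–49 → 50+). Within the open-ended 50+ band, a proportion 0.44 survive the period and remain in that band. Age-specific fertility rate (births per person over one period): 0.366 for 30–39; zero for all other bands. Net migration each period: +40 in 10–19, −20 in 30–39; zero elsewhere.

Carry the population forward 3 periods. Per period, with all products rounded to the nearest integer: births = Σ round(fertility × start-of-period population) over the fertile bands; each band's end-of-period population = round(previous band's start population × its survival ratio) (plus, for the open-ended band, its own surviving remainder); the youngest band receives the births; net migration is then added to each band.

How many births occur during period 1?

After projecting period 1:
Births: 7300 × 0.366 = 2672
10–19: 9300 × 0.974 = 9058
20–29: 5400 × 0.964 = 5206
30–39: 24400 × 0.987 = 24083
40–49: 7300 × 0.953 = 6957
50+: 3400 × 0.937 + 8200 × 0.44 = 3186 + 3608 = 6794
Net migration: 10–19 + 40 → 9098; 30–39 − 20 → 24063
→ [2672, 9098, 5206, 24063, 6957, 6794]

2672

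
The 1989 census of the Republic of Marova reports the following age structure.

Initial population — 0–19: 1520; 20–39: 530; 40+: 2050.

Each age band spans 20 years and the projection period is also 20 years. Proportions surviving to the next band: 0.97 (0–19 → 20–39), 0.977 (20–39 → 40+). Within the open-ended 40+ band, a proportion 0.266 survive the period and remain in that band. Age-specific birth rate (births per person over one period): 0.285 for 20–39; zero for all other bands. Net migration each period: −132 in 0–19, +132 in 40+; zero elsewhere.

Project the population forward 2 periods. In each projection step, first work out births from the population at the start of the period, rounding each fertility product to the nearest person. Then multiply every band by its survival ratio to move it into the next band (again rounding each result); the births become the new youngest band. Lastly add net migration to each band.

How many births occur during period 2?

Period 1:
Births: 530 × 0.285 = 151
20–39: 1520 × 0.97 = 1474
40+: 530 × 0.977 + 2050 × 0.266 = 518 + 545 = 1063
Net migration: 0–19 − 132 → 19; 40+ + 132 → 1195
End of period: [19, 1474, 1195]
Period 2:
Births: 1474 × 0.285 = 420
20–39: 19 × 0.97 = 18
40+: 1474 × 0.977 + 1195 × 0.266 = 1440 + 318 = 1758
Net migration: 0–19 − 132 → 288; 40+ + 132 → 1890
End of period: [288, 18, 1890]

420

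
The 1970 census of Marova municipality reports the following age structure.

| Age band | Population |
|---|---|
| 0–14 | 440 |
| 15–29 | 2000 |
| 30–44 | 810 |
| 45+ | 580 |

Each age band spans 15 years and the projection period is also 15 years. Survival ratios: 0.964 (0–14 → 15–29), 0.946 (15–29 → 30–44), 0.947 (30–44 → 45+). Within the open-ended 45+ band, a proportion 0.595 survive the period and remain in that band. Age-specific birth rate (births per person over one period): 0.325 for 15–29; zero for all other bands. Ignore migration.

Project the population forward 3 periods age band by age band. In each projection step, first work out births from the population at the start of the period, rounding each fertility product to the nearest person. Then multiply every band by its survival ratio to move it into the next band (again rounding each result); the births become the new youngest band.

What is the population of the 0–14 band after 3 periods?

204

(Bands numbered youngest = 1 to oldest = 4.)
— Period 1 —
Births: 2000 × 0.325 = 650
Band 2: 440 × 0.964 = 424
Band 3: 2000 × 0.946 = 1892
Band 4: 810 × 0.947 + 580 × 0.595 = 767 + 345 = 1112
End of period: [650, 424, 1892, 1112]
— Period 2 —
Births: 424 × 0.325 = 138
Band 2: 650 × 0.964 = 627
Band 3: 424 × 0.946 = 401
Band 4: 1892 × 0.947 + 1112 × 0.595 = 1792 + 662 = 2454
End of period: [138, 627, 401, 2454]
— Period 3 —
Births: 627 × 0.325 = 204
Band 2: 138 × 0.964 = 133
Band 3: 627 × 0.946 = 593
Band 4: 401 × 0.947 + 2454 × 0.595 = 380 + 1460 = 1840
End of period: [204, 133, 593, 1840]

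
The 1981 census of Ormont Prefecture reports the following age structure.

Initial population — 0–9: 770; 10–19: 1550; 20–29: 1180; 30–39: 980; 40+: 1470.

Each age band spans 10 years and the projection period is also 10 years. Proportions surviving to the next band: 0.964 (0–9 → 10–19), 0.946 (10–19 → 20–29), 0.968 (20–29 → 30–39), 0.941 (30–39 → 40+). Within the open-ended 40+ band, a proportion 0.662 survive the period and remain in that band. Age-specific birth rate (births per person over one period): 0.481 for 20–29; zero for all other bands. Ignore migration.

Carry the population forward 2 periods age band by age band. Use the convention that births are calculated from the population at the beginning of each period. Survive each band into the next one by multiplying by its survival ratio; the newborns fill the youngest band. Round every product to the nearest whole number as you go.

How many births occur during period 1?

568

Let group 1 be 0–9 through group 5 = 40+.
— Period 1 —
Births: 1180 × 0.481 = 568
Group 2: 770 × 0.964 = 742
Group 3: 1550 × 0.946 = 1466
Group 4: 1180 × 0.968 = 1142
Group 5: 980 × 0.941 + 1470 × 0.662 = 922 + 973 = 1895
→ [568, 742, 1466, 1142, 1895]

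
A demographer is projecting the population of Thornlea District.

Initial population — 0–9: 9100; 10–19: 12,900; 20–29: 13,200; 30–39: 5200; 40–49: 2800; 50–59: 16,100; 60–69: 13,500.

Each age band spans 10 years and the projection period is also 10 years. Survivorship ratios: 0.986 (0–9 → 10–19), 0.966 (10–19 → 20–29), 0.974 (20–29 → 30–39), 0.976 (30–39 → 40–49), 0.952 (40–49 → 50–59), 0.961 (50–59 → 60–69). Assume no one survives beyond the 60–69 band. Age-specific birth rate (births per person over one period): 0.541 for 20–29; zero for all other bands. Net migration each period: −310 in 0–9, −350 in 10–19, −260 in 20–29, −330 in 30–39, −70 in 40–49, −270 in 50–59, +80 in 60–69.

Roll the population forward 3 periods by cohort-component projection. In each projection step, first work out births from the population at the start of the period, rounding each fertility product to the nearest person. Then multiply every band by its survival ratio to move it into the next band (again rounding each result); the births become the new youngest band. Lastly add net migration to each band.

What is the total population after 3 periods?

(Groups numbered youngest = 1 to oldest = 7.)
[period 1]
Births: 13200 × 0.541 = 7141
Group 2: 9100 × 0.986 = 8973
Group 3: 12900 × 0.966 = 12461
Group 4: 13200 × 0.974 = 12857
Group 5: 5200 × 0.976 = 5075
Group 6: 2800 × 0.952 = 2666
Group 7: 16100 × 0.961 = 15472
Net migration: Group 1 − 310 → 6831; Group 2 − 350 → 8623; Group 3 − 260 → 12201; Group 4 − 330 → 12527; Group 5 − 70 → 5005; Group 6 − 270 → 2396; Group 7 + 80 → 15552
→ [6831, 8623, 12201, 12527, 5005, 2396, 15552]
[period 2]
Births: 12201 × 0.541 = 6601
Group 2: 6831 × 0.986 = 6735
Group 3: 8623 × 0.966 = 8330
Group 4: 12201 × 0.974 = 11884
Group 5: 12527 × 0.976 = 12226
Group 6: 5005 × 0.952 = 4765
Group 7: 2396 × 0.961 = 2303
Net migration: Group 1 − 310 → 6291; Group 2 − 350 → 6385; Group 3 − 260 → 8070; Group 4 − 330 → 11554; Group 5 − 70 → 12156; Group 6 − 270 → 4495; Group 7 + 80 → 2383
→ [6291, 6385, 8070, 11554, 12156, 4495, 2383]
[period 3]
Births: 8070 × 0.541 = 4366
Group 2: 6291 × 0.986 = 6203
Group 3: 6385 × 0.966 = 6168
Group 4: 8070 × 0.974 = 7860
Group 5: 11554 × 0.976 = 11277
Group 6: 12156 × 0.952 = 11573
Group 7: 4495 × 0.961 = 4320
Net migration: Group 1 − 310 → 4056; Group 2 − 350 → 5853; Group 3 − 260 → 5908; Group 4 − 330 → 7530; Group 5 − 70 → 11207; Group 6 − 270 → 11303; Group 7 + 80 → 4400
→ [4056, 5853, 5908, 7530, 11207, 11303, 4400]
Total after period 3: 4056 + 5853 + 5908 + 7530 + 11207 + 11303 + 4400 = 50257

50257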